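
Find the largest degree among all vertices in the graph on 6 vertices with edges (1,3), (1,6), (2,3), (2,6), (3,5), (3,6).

Step 1: Count edges incident to each vertex:
  deg(1) = 2 (neighbors: 3, 6)
  deg(2) = 2 (neighbors: 3, 6)
  deg(3) = 4 (neighbors: 1, 2, 5, 6)
  deg(4) = 0 (neighbors: none)
  deg(5) = 1 (neighbors: 3)
  deg(6) = 3 (neighbors: 1, 2, 3)

Step 2: Find maximum:
  max(2, 2, 4, 0, 1, 3) = 4 (vertex 3)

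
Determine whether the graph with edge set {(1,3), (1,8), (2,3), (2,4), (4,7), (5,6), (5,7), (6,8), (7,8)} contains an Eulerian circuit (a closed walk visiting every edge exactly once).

Step 1: Find the degree of each vertex:
  deg(1) = 2
  deg(2) = 2
  deg(3) = 2
  deg(4) = 2
  deg(5) = 2
  deg(6) = 2
  deg(7) = 3
  deg(8) = 3

Step 2: Count vertices with odd degree:
  Odd-degree vertices: 7, 8 (2 total)

Step 3: Apply Euler's theorem:
  - Eulerian circuit exists iff graph is connected and all vertices have even degree
  - Eulerian path exists iff graph is connected and has 0 or 2 odd-degree vertices

Graph is connected with exactly 2 odd-degree vertices (7, 8).
Eulerian path exists (starting and ending at the odd-degree vertices), but no Eulerian circuit.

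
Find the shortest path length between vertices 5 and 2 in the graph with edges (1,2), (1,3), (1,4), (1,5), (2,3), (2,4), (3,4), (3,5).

Step 1: Build adjacency list:
  1: 2, 3, 4, 5
  2: 1, 3, 4
  3: 1, 2, 4, 5
  4: 1, 2, 3
  5: 1, 3

Step 2: BFS from vertex 5 to find shortest path to 2:
  vertex 1 reached at distance 1
  vertex 3 reached at distance 1
  vertex 2 reached at distance 2

Step 3: Shortest path: 5 -> 3 -> 2
Path length: 2 edges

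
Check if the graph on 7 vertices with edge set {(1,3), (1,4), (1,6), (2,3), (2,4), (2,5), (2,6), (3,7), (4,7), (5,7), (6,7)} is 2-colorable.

Step 1: Attempt 2-coloring using BFS:
  Start at vertex 1, assign color 0
  Color vertex 3 with color 1 (neighbor of 1)
  Color vertex 4 with color 1 (neighbor of 1)
  Color vertex 6 with color 1 (neighbor of 1)
  Color vertex 2 with color 0 (neighbor of 3)
  Color vertex 7 with color 0 (neighbor of 3)
  Color vertex 5 with color 1 (neighbor of 2)

Step 2: 2-coloring succeeded. No conflicts found.
  Set A (color 0): {1, 2, 7}
  Set B (color 1): {3, 4, 5, 6}

The graph is bipartite with partition {1, 2, 7}, {3, 4, 5, 6}.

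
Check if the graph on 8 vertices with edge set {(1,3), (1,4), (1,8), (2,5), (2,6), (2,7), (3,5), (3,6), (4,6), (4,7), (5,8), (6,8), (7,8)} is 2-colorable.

Step 1: Attempt 2-coloring using BFS:
  Start at vertex 1, assign color 0
  Color vertex 3 with color 1 (neighbor of 1)
  Color vertex 4 with color 1 (neighbor of 1)
  Color vertex 8 with color 1 (neighbor of 1)
  Color vertex 5 with color 0 (neighbor of 3)
  Color vertex 6 with color 0 (neighbor of 3)
  Color vertex 7 with color 0 (neighbor of 4)
  Color vertex 2 with color 1 (neighbor of 5)

Step 2: 2-coloring succeeded. No conflicts found.
  Set A (color 0): {1, 5, 6, 7}
  Set B (color 1): {2, 3, 4, 8}

The graph is bipartite with partition {1, 5, 6, 7}, {2, 3, 4, 8}.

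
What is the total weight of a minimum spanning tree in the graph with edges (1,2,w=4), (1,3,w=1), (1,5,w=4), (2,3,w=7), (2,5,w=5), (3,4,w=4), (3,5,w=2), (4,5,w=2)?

Apply Kruskal's algorithm (sort edges by weight, add if no cycle):

Sorted edges by weight:
  (1,3) w=1
  (3,5) w=2
  (4,5) w=2
  (1,5) w=4
  (1,2) w=4
  (3,4) w=4
  (2,5) w=5
  (2,3) w=7

Add edge (1,3) w=1 -- no cycle. Running total: 1
Add edge (3,5) w=2 -- no cycle. Running total: 3
Add edge (4,5) w=2 -- no cycle. Running total: 5
Skip edge (1,5) w=4 -- would create cycle
Add edge (1,2) w=4 -- no cycle. Running total: 9

MST edges: (1,3,w=1), (3,5,w=2), (4,5,w=2), (1,2,w=4)
Total MST weight: 1 + 2 + 2 + 4 = 9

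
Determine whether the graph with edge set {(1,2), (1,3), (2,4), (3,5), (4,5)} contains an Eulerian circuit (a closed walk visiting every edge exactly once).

Step 1: Find the degree of each vertex:
  deg(1) = 2
  deg(2) = 2
  deg(3) = 2
  deg(4) = 2
  deg(5) = 2

Step 2: Count vertices with odd degree:
  All vertices have even degree (0 odd-degree vertices)

Step 3: Apply Euler's theorem:
  - Eulerian circuit exists iff graph is connected and all vertices have even degree
  - Eulerian path exists iff graph is connected and has 0 or 2 odd-degree vertices

Graph is connected with 0 odd-degree vertices.
Both Eulerian circuit and Eulerian path exist.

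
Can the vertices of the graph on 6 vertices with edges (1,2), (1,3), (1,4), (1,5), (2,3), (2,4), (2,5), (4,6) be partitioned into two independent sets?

Step 1: Attempt 2-coloring using BFS:
  Start at vertex 1, assign color 0
  Color vertex 2 with color 1 (neighbor of 1)
  Color vertex 3 with color 1 (neighbor of 1)
  Color vertex 4 with color 1 (neighbor of 1)
  Color vertex 5 with color 1 (neighbor of 1)

Step 2: Conflict found! Vertices 2 and 3 are adjacent but have the same color.
This means the graph contains an odd cycle.

The graph is NOT bipartite.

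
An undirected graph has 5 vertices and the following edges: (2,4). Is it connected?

Step 1: Build adjacency list from edges:
  1: (none)
  2: 4
  3: (none)
  4: 2
  5: (none)

Step 2: Run BFS/DFS from vertex 1:
  Visited: {1}
  Reached 1 of 5 vertices

Step 3: Only 1 of 5 vertices reached. Graph is disconnected.
Connected components: {1}, {2, 4}, {3}, {5}
Answer: No, the graph is not connected (4 components).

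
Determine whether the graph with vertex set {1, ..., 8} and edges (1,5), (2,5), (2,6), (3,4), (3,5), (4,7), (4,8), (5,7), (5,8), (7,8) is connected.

Step 1: Build adjacency list from edges:
  1: 5
  2: 5, 6
  3: 4, 5
  4: 3, 7, 8
  5: 1, 2, 3, 7, 8
  6: 2
  7: 4, 5, 8
  8: 4, 5, 7

Step 2: Run BFS/DFS from vertex 1:
  Visited: {1, 5, 2, 3, 7, 8, 6, 4}
  Reached 8 of 8 vertices

Step 3: All 8 vertices reached from vertex 1, so the graph is connected.
Answer: Yes, the graph is connected.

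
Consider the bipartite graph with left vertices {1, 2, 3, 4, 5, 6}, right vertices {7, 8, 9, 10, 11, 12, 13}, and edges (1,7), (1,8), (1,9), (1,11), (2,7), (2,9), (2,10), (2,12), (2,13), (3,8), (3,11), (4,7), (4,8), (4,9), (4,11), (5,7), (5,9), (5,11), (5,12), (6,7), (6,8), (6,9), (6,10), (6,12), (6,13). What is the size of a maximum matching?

Step 1: List the neighbors of each left vertex:
  1: 7, 8, 9, 11
  2: 7, 9, 10, 12, 13
  3: 8, 11
  4: 7, 8, 9, 11
  5: 7, 9, 11, 12
  6: 7, 8, 9, 10, 12, 13

Step 2: Greedily match left vertices, then look for augmenting paths:
  Match 1 -- 7
  Match 2 -- 9
  Match 3 -- 8
  Match 4 -- 11
  Match 5 -- 12
  Match 6 -- 10
  No augmenting path remains.

Step 3: Verify this is maximum:
  Matching size 6 = min(|L|, |R|) = min(6, 7), which is an upper bound, so this matching is maximum.

Maximum matching: {(1,7), (2,9), (3,8), (4,11), (5,12), (6,10)}
Size: 6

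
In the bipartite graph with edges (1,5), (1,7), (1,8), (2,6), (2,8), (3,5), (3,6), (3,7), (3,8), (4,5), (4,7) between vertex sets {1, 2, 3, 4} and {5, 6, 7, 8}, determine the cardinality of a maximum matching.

Step 1: List the neighbors of each left vertex:
  1: 5, 7, 8
  2: 6, 8
  3: 5, 6, 7, 8
  4: 5, 7

Step 2: Greedily match left vertices, then look for augmenting paths:
  Match 1 -- 8
  Match 2 -- 6
  Match 3 -- 7
  Match 4 -- 5
  No augmenting path remains.

Step 3: Verify this is maximum:
  Matching size 4 = min(|L|, |R|) = min(4, 4), which is an upper bound, so this matching is maximum.

Maximum matching: {(1,8), (2,6), (3,7), (4,5)}
Size: 4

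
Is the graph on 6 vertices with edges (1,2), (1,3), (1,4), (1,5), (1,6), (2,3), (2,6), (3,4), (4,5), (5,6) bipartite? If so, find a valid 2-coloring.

Step 1: Attempt 2-coloring using BFS:
  Start at vertex 1, assign color 0
  Color vertex 2 with color 1 (neighbor of 1)
  Color vertex 3 with color 1 (neighbor of 1)
  Color vertex 4 with color 1 (neighbor of 1)
  Color vertex 5 with color 1 (neighbor of 1)
  Color vertex 6 with color 1 (neighbor of 1)

Step 2: Conflict found! Vertices 2 and 3 are adjacent but have the same color.
This means the graph contains an odd cycle.

The graph is NOT bipartite.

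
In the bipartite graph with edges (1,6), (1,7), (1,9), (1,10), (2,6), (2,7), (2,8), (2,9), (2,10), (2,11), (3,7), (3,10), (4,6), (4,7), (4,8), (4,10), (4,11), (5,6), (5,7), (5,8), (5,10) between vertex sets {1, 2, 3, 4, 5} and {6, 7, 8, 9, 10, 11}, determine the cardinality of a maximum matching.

Step 1: List the neighbors of each left vertex:
  1: 6, 7, 9, 10
  2: 6, 7, 8, 9, 10, 11
  3: 7, 10
  4: 6, 7, 8, 10, 11
  5: 6, 7, 8, 10

Step 2: Greedily match left vertices, then look for augmenting paths:
  Match 1 -- 9
  Match 2 -- 7
  Match 3 -- 10
  Match 4 -- 8
  Match 5 -- 6
  No augmenting path remains.

Step 3: Verify this is maximum:
  Matching size 5 = min(|L|, |R|) = min(5, 6), which is an upper bound, so this matching is maximum.

Maximum matching: {(1,9), (2,7), (3,10), (4,8), (5,6)}
Size: 5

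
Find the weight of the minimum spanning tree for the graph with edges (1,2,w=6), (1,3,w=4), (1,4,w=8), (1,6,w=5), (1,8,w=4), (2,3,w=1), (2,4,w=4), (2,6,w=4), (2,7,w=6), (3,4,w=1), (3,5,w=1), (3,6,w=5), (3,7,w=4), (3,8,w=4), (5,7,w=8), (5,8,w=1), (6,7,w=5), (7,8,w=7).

Apply Kruskal's algorithm (sort edges by weight, add if no cycle):

Sorted edges by weight:
  (2,3) w=1
  (3,4) w=1
  (3,5) w=1
  (5,8) w=1
  (1,3) w=4
  (1,8) w=4
  (2,4) w=4
  (2,6) w=4
  (3,8) w=4
  (3,7) w=4
  (1,6) w=5
  (3,6) w=5
  (6,7) w=5
  (1,2) w=6
  (2,7) w=6
  (7,8) w=7
  (1,4) w=8
  (5,7) w=8

Add edge (2,3) w=1 -- no cycle. Running total: 1
Add edge (3,4) w=1 -- no cycle. Running total: 2
Add edge (3,5) w=1 -- no cycle. Running total: 3
Add edge (5,8) w=1 -- no cycle. Running total: 4
Add edge (1,3) w=4 -- no cycle. Running total: 8
Skip edge (1,8) w=4 -- would create cycle
Skip edge (2,4) w=4 -- would create cycle
Add edge (2,6) w=4 -- no cycle. Running total: 12
Skip edge (3,8) w=4 -- would create cycle
Add edge (3,7) w=4 -- no cycle. Running total: 16

MST edges: (2,3,w=1), (3,4,w=1), (3,5,w=1), (5,8,w=1), (1,3,w=4), (2,6,w=4), (3,7,w=4)
Total MST weight: 1 + 1 + 1 + 1 + 4 + 4 + 4 = 16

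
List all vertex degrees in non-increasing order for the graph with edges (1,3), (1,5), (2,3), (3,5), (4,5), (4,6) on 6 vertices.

Step 1: Count edges incident to each vertex:
  deg(1) = 2 (neighbors: 3, 5)
  deg(2) = 1 (neighbors: 3)
  deg(3) = 3 (neighbors: 1, 2, 5)
  deg(4) = 2 (neighbors: 5, 6)
  deg(5) = 3 (neighbors: 1, 3, 4)
  deg(6) = 1 (neighbors: 4)

Step 2: Sort degrees in non-increasing order:
  Degrees: [2, 1, 3, 2, 3, 1] -> sorted: [3, 3, 2, 2, 1, 1]

Degree sequence: [3, 3, 2, 2, 1, 1]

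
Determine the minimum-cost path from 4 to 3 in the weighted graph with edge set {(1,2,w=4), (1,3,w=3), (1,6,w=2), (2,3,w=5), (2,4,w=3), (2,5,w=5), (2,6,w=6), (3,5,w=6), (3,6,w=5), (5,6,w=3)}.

Step 1: Build adjacency list with weights:
  1: 2(w=4), 3(w=3), 6(w=2)
  2: 1(w=4), 3(w=5), 4(w=3), 5(w=5), 6(w=6)
  3: 1(w=3), 2(w=5), 5(w=6), 6(w=5)
  4: 2(w=3)
  5: 2(w=5), 3(w=6), 6(w=3)
  6: 1(w=2), 2(w=6), 3(w=5), 5(w=3)

Step 2: Apply Dijkstra's algorithm from vertex 4:
  Visit vertex 4 (distance=0)
    Update dist[2] = 3
  Visit vertex 2 (distance=3)
    Update dist[1] = 7
    Update dist[3] = 8
    Update dist[5] = 8
    Update dist[6] = 9
  Visit vertex 1 (distance=7)
  Visit vertex 3 (distance=8)

Step 3: Shortest path: 4 -> 2 -> 3
Total weight: 3 + 5 = 8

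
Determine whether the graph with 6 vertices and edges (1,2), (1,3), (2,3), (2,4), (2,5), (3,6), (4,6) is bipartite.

Step 1: Attempt 2-coloring using BFS:
  Start at vertex 1, assign color 0
  Color vertex 2 with color 1 (neighbor of 1)
  Color vertex 3 with color 1 (neighbor of 1)

Step 2: Conflict found! Vertices 2 and 3 are adjacent but have the same color.
This means the graph contains an odd cycle.

The graph is NOT bipartite.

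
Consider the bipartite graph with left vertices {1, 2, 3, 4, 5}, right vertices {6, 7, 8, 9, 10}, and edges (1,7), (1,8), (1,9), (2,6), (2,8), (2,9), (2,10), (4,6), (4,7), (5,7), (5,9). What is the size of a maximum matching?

Step 1: List the neighbors of each left vertex:
  1: 7, 8, 9
  2: 6, 8, 9, 10
  3: (none)
  4: 6, 7
  5: 7, 9

Step 2: Greedily match left vertices, then look for augmenting paths:
  Match 1 -- 7
  Match 2 -- 8
  Match 4 -- 6
  Match 5 -- 9
  No augmenting path remains.

Step 3: Verify this is maximum:
  Matching has size 4. The vertex set {1, 2, 4, 5} covers every edge and has size 4; any matching has at most one edge per cover vertex, so 4 is maximum (König's theorem).

Maximum matching: {(1,7), (2,8), (4,6), (5,9)}
Size: 4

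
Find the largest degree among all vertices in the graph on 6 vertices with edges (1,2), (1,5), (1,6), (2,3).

Step 1: Count edges incident to each vertex:
  deg(1) = 3 (neighbors: 2, 5, 6)
  deg(2) = 2 (neighbors: 1, 3)
  deg(3) = 1 (neighbors: 2)
  deg(4) = 0 (neighbors: none)
  deg(5) = 1 (neighbors: 1)
  deg(6) = 1 (neighbors: 1)

Step 2: Find maximum:
  max(3, 2, 1, 0, 1, 1) = 3 (vertex 1)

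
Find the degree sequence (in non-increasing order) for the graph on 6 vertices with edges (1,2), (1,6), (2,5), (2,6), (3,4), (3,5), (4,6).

Step 1: Count edges incident to each vertex:
  deg(1) = 2 (neighbors: 2, 6)
  deg(2) = 3 (neighbors: 1, 5, 6)
  deg(3) = 2 (neighbors: 4, 5)
  deg(4) = 2 (neighbors: 3, 6)
  deg(5) = 2 (neighbors: 2, 3)
  deg(6) = 3 (neighbors: 1, 2, 4)

Step 2: Sort degrees in non-increasing order:
  Degrees: [2, 3, 2, 2, 2, 3] -> sorted: [3, 3, 2, 2, 2, 2]

Degree sequence: [3, 3, 2, 2, 2, 2]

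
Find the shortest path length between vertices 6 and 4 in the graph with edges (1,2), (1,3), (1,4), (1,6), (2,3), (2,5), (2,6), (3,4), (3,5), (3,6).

Step 1: Build adjacency list:
  1: 2, 3, 4, 6
  2: 1, 3, 5, 6
  3: 1, 2, 4, 5, 6
  4: 1, 3
  5: 2, 3
  6: 1, 2, 3

Step 2: BFS from vertex 6 to find shortest path to 4:
  vertex 1 reached at distance 1
  vertex 2 reached at distance 1
  vertex 3 reached at distance 1
  vertex 4 reached at distance 2

Step 3: Shortest path: 6 -> 3 -> 4
Path length: 2 edges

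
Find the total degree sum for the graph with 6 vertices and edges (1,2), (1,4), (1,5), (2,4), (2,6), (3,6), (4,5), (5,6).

Step 1: Count edges incident to each vertex:
  deg(1) = 3 (neighbors: 2, 4, 5)
  deg(2) = 3 (neighbors: 1, 4, 6)
  deg(3) = 1 (neighbors: 6)
  deg(4) = 3 (neighbors: 1, 2, 5)
  deg(5) = 3 (neighbors: 1, 4, 6)
  deg(6) = 3 (neighbors: 2, 3, 5)

Step 2: Sum all degrees:
  3 + 3 + 1 + 3 + 3 + 3 = 16

Verification: sum of degrees = 2 * |E| = 2 * 8 = 16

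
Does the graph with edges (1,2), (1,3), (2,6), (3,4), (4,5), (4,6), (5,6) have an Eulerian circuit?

Step 1: Find the degree of each vertex:
  deg(1) = 2
  deg(2) = 2
  deg(3) = 2
  deg(4) = 3
  deg(5) = 2
  deg(6) = 3

Step 2: Count vertices with odd degree:
  Odd-degree vertices: 4, 6 (2 total)

Step 3: Apply Euler's theorem:
  - Eulerian circuit exists iff graph is connected and all vertices have even degree
  - Eulerian path exists iff graph is connected and has 0 or 2 odd-degree vertices

Graph is connected with exactly 2 odd-degree vertices (4, 6).
Eulerian path exists (starting and ending at the odd-degree vertices), but no Eulerian circuit.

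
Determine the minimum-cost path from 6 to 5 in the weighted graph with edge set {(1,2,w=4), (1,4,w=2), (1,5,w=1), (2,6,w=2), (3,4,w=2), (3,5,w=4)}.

Step 1: Build adjacency list with weights:
  1: 2(w=4), 4(w=2), 5(w=1)
  2: 1(w=4), 6(w=2)
  3: 4(w=2), 5(w=4)
  4: 1(w=2), 3(w=2)
  5: 1(w=1), 3(w=4)
  6: 2(w=2)

Step 2: Apply Dijkstra's algorithm from vertex 6:
  Visit vertex 6 (distance=0)
    Update dist[2] = 2
  Visit vertex 2 (distance=2)
    Update dist[1] = 6
  Visit vertex 1 (distance=6)
    Update dist[4] = 8
    Update dist[5] = 7
  Visit vertex 5 (distance=7)
    Update dist[3] = 11

Step 3: Shortest path: 6 -> 2 -> 1 -> 5
Total weight: 2 + 4 + 1 = 7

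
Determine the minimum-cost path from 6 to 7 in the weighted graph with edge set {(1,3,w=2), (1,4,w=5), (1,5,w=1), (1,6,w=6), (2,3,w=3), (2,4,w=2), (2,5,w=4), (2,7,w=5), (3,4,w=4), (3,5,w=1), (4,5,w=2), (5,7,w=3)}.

Step 1: Build adjacency list with weights:
  1: 3(w=2), 4(w=5), 5(w=1), 6(w=6)
  2: 3(w=3), 4(w=2), 5(w=4), 7(w=5)
  3: 1(w=2), 2(w=3), 4(w=4), 5(w=1)
  4: 1(w=5), 2(w=2), 3(w=4), 5(w=2)
  5: 1(w=1), 2(w=4), 3(w=1), 4(w=2), 7(w=3)
  6: 1(w=6)
  7: 2(w=5), 5(w=3)

Step 2: Apply Dijkstra's algorithm from vertex 6:
  Visit vertex 6 (distance=0)
    Update dist[1] = 6
  Visit vertex 1 (distance=6)
    Update dist[3] = 8
    Update dist[4] = 11
    Update dist[5] = 7
  Visit vertex 5 (distance=7)
    Update dist[2] = 11
    Update dist[4] = 9
    Update dist[7] = 10
  Visit vertex 3 (distance=8)
  Visit vertex 4 (distance=9)
  Visit vertex 7 (distance=10)

Step 3: Shortest path: 6 -> 1 -> 5 -> 7
Total weight: 6 + 1 + 3 = 10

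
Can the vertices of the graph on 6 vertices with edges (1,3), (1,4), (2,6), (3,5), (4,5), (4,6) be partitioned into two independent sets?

Step 1: Attempt 2-coloring using BFS:
  Start at vertex 1, assign color 0
  Color vertex 3 with color 1 (neighbor of 1)
  Color vertex 4 with color 1 (neighbor of 1)
  Color vertex 5 with color 0 (neighbor of 3)
  Color vertex 6 with color 0 (neighbor of 4)
  Color vertex 2 with color 1 (neighbor of 6)

Step 2: 2-coloring succeeded. No conflicts found.
  Set A (color 0): {1, 5, 6}
  Set B (color 1): {2, 3, 4}

The graph is bipartite with partition {1, 5, 6}, {2, 3, 4}.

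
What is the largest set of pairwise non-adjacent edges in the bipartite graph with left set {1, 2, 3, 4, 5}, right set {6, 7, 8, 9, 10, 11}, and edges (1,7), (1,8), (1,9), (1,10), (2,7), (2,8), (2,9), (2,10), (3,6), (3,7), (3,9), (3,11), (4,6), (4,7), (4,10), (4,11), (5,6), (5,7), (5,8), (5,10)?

Step 1: List the neighbors of each left vertex:
  1: 7, 8, 9, 10
  2: 7, 8, 9, 10
  3: 6, 7, 9, 11
  4: 6, 7, 10, 11
  5: 6, 7, 8, 10

Step 2: Greedily match left vertices, then look for augmenting paths:
  Match 1 -- 7
  Match 2 -- 8
  Match 3 -- 9
  Match 4 -- 10
  Match 5 -- 6
  No augmenting path remains.

Step 3: Verify this is maximum:
  Matching size 5 = min(|L|, |R|) = min(5, 6), which is an upper bound, so this matching is maximum.

Maximum matching: {(1,7), (2,8), (3,9), (4,10), (5,6)}
Size: 5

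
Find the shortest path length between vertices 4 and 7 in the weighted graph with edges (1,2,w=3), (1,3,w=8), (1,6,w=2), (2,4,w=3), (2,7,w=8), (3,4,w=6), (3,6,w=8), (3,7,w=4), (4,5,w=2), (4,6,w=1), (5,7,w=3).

Step 1: Build adjacency list with weights:
  1: 2(w=3), 3(w=8), 6(w=2)
  2: 1(w=3), 4(w=3), 7(w=8)
  3: 1(w=8), 4(w=6), 6(w=8), 7(w=4)
  4: 2(w=3), 3(w=6), 5(w=2), 6(w=1)
  5: 4(w=2), 7(w=3)
  6: 1(w=2), 3(w=8), 4(w=1)
  7: 2(w=8), 3(w=4), 5(w=3)

Step 2: Apply Dijkstra's algorithm from vertex 4:
  Visit vertex 4 (distance=0)
    Update dist[2] = 3
    Update dist[3] = 6
    Update dist[5] = 2
    Update dist[6] = 1
  Visit vertex 6 (distance=1)
    Update dist[1] = 3
  Visit vertex 5 (distance=2)
    Update dist[7] = 5
  Visit vertex 1 (distance=3)
  Visit vertex 2 (distance=3)
  Visit vertex 7 (distance=5)

Step 3: Shortest path: 4 -> 5 -> 7
Total weight: 2 + 3 = 5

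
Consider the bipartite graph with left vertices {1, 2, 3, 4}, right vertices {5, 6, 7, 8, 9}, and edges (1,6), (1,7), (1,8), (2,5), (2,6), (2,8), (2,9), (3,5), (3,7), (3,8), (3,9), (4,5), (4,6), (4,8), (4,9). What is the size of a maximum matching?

Step 1: List the neighbors of each left vertex:
  1: 6, 7, 8
  2: 5, 6, 8, 9
  3: 5, 7, 8, 9
  4: 5, 6, 8, 9

Step 2: Greedily match left vertices, then look for augmenting paths:
  Match 1 -- 6
  Match 2 -- 5
  Match 3 -- 7
  Match 4 -- 8
  No augmenting path remains.

Step 3: Verify this is maximum:
  Matching size 4 = min(|L|, |R|) = min(4, 5), which is an upper bound, so this matching is maximum.

Maximum matching: {(1,6), (2,5), (3,7), (4,8)}
Size: 4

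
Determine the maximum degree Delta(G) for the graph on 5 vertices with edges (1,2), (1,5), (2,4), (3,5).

Step 1: Count edges incident to each vertex:
  deg(1) = 2 (neighbors: 2, 5)
  deg(2) = 2 (neighbors: 1, 4)
  deg(3) = 1 (neighbors: 5)
  deg(4) = 1 (neighbors: 2)
  deg(5) = 2 (neighbors: 1, 3)

Step 2: Find maximum:
  max(2, 2, 1, 1, 2) = 2 (vertex 1)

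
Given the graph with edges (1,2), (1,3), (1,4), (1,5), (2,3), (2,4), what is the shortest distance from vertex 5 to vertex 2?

Step 1: Build adjacency list:
  1: 2, 3, 4, 5
  2: 1, 3, 4
  3: 1, 2
  4: 1, 2
  5: 1

Step 2: BFS from vertex 5 to find shortest path to 2:
  vertex 1 reached at distance 1
  vertex 2 reached at distance 2

Step 3: Shortest path: 5 -> 1 -> 2
Path length: 2 edges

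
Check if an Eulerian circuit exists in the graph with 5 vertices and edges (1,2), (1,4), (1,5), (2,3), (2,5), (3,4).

Step 1: Find the degree of each vertex:
  deg(1) = 3
  deg(2) = 3
  deg(3) = 2
  deg(4) = 2
  deg(5) = 2

Step 2: Count vertices with odd degree:
  Odd-degree vertices: 1, 2 (2 total)

Step 3: Apply Euler's theorem:
  - Eulerian circuit exists iff graph is connected and all vertices have even degree
  - Eulerian path exists iff graph is connected and has 0 or 2 odd-degree vertices

Graph is connected with exactly 2 odd-degree vertices (1, 2).
Eulerian path exists (starting and ending at the odd-degree vertices), but no Eulerian circuit.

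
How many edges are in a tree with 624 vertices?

A tree on n vertices always has exactly n - 1 edges.
For n = 624: edges = 624 - 1 = 623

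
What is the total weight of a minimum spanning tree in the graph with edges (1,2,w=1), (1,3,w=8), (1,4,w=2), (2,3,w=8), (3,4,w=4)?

Apply Kruskal's algorithm (sort edges by weight, add if no cycle):

Sorted edges by weight:
  (1,2) w=1
  (1,4) w=2
  (3,4) w=4
  (1,3) w=8
  (2,3) w=8

Add edge (1,2) w=1 -- no cycle. Running total: 1
Add edge (1,4) w=2 -- no cycle. Running total: 3
Add edge (3,4) w=4 -- no cycle. Running total: 7

MST edges: (1,2,w=1), (1,4,w=2), (3,4,w=4)
Total MST weight: 1 + 2 + 4 = 7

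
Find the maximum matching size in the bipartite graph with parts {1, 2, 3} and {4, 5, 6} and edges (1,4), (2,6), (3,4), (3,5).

Step 1: List the neighbors of each left vertex:
  1: 4
  2: 6
  3: 4, 5

Step 2: Greedily match left vertices, then look for augmenting paths:
  Match 1 -- 4
  Match 2 -- 6
  Match 3 -- 5
  No augmenting path remains.

Step 3: Verify this is maximum:
  Matching size 3 = min(|L|, |R|) = min(3, 3), which is an upper bound, so this matching is maximum.

Maximum matching: {(1,4), (2,6), (3,5)}
Size: 3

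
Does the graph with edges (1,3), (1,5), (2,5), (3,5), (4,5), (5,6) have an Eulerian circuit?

Step 1: Find the degree of each vertex:
  deg(1) = 2
  deg(2) = 1
  deg(3) = 2
  deg(4) = 1
  deg(5) = 5
  deg(6) = 1

Step 2: Count vertices with odd degree:
  Odd-degree vertices: 2, 4, 5, 6 (4 total)

Step 3: Apply Euler's theorem:
  - Eulerian circuit exists iff graph is connected and all vertices have even degree
  - Eulerian path exists iff graph is connected and has 0 or 2 odd-degree vertices

Graph has 4 odd-degree vertices (need 0 or 2).
Neither Eulerian path nor Eulerian circuit exists.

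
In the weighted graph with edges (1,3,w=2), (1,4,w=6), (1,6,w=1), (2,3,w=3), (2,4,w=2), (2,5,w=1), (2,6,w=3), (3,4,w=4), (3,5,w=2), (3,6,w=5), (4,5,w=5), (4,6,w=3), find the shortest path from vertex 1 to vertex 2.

Step 1: Build adjacency list with weights:
  1: 3(w=2), 4(w=6), 6(w=1)
  2: 3(w=3), 4(w=2), 5(w=1), 6(w=3)
  3: 1(w=2), 2(w=3), 4(w=4), 5(w=2), 6(w=5)
  4: 1(w=6), 2(w=2), 3(w=4), 5(w=5), 6(w=3)
  5: 2(w=1), 3(w=2), 4(w=5)
  6: 1(w=1), 2(w=3), 3(w=5), 4(w=3)

Step 2: Apply Dijkstra's algorithm from vertex 1:
  Visit vertex 1 (distance=0)
    Update dist[3] = 2
    Update dist[4] = 6
    Update dist[6] = 1
  Visit vertex 6 (distance=1)
    Update dist[2] = 4
    Update dist[4] = 4
  Visit vertex 3 (distance=2)
    Update dist[5] = 4
  Visit vertex 2 (distance=4)

Step 3: Shortest path: 1 -> 6 -> 2
Total weight: 1 + 3 = 4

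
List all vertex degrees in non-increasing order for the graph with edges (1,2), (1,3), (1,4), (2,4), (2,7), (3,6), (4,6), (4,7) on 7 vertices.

Step 1: Count edges incident to each vertex:
  deg(1) = 3 (neighbors: 2, 3, 4)
  deg(2) = 3 (neighbors: 1, 4, 7)
  deg(3) = 2 (neighbors: 1, 6)
  deg(4) = 4 (neighbors: 1, 2, 6, 7)
  deg(5) = 0 (neighbors: none)
  deg(6) = 2 (neighbors: 3, 4)
  deg(7) = 2 (neighbors: 2, 4)

Step 2: Sort degrees in non-increasing order:
  Degrees: [3, 3, 2, 4, 0, 2, 2] -> sorted: [4, 3, 3, 2, 2, 2, 0]

Degree sequence: [4, 3, 3, 2, 2, 2, 0]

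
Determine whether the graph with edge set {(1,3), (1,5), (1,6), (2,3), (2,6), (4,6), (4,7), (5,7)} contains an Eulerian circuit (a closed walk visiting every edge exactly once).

Step 1: Find the degree of each vertex:
  deg(1) = 3
  deg(2) = 2
  deg(3) = 2
  deg(4) = 2
  deg(5) = 2
  deg(6) = 3
  deg(7) = 2

Step 2: Count vertices with odd degree:
  Odd-degree vertices: 1, 6 (2 total)

Step 3: Apply Euler's theorem:
  - Eulerian circuit exists iff graph is connected and all vertices have even degree
  - Eulerian path exists iff graph is connected and has 0 or 2 odd-degree vertices

Graph is connected with exactly 2 odd-degree vertices (1, 6).
Eulerian path exists (starting and ending at the odd-degree vertices), but no Eulerian circuit.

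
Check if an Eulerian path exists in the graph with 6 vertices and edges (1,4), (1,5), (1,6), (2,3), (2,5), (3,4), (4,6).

Step 1: Find the degree of each vertex:
  deg(1) = 3
  deg(2) = 2
  deg(3) = 2
  deg(4) = 3
  deg(5) = 2
  deg(6) = 2

Step 2: Count vertices with odd degree:
  Odd-degree vertices: 1, 4 (2 total)

Step 3: Apply Euler's theorem:
  - Eulerian circuit exists iff graph is connected and all vertices have even degree
  - Eulerian path exists iff graph is connected and has 0 or 2 odd-degree vertices

Graph is connected with exactly 2 odd-degree vertices (1, 4).
Eulerian path exists (starting and ending at the odd-degree vertices), but no Eulerian circuit.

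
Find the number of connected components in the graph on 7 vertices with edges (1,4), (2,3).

Step 1: Build adjacency list from edges:
  1: 4
  2: 3
  3: 2
  4: 1
  5: (none)
  6: (none)
  7: (none)

Step 2: Run BFS/DFS from vertex 1:
  Visited: {1, 4}
  Reached 2 of 7 vertices

Step 3: Only 2 of 7 vertices reached. Graph is disconnected.
Connected components: {1, 4}, {2, 3}, {5}, {6}, {7}
Number of connected components: 5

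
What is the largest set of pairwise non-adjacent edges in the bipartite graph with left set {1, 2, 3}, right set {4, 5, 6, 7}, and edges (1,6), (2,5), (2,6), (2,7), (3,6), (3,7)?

Step 1: List the neighbors of each left vertex:
  1: 6
  2: 5, 6, 7
  3: 6, 7

Step 2: Greedily match left vertices, then look for augmenting paths:
  Match 1 -- 6
  Match 2 -- 5
  Match 3 -- 7
  No augmenting path remains.

Step 3: Verify this is maximum:
  Matching size 3 = min(|L|, |R|) = min(3, 4), which is an upper bound, so this matching is maximum.

Maximum matching: {(1,6), (2,5), (3,7)}
Size: 3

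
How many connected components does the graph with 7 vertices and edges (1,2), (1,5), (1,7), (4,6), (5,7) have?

Step 1: Build adjacency list from edges:
  1: 2, 5, 7
  2: 1
  3: (none)
  4: 6
  5: 1, 7
  6: 4
  7: 1, 5

Step 2: Run BFS/DFS from vertex 1:
  Visited: {1, 2, 5, 7}
  Reached 4 of 7 vertices

Step 3: Only 4 of 7 vertices reached. Graph is disconnected.
Connected components: {1, 2, 5, 7}, {3}, {4, 6}
Number of connected components: 3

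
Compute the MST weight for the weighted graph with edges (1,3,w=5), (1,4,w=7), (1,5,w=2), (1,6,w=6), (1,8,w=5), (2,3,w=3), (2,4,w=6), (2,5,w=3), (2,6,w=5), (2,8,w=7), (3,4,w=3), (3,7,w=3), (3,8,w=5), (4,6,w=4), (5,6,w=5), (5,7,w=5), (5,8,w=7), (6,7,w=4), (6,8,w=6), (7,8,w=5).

Apply Kruskal's algorithm (sort edges by weight, add if no cycle):

Sorted edges by weight:
  (1,5) w=2
  (2,3) w=3
  (2,5) w=3
  (3,4) w=3
  (3,7) w=3
  (4,6) w=4
  (6,7) w=4
  (1,8) w=5
  (1,3) w=5
  (2,6) w=5
  (3,8) w=5
  (5,6) w=5
  (5,7) w=5
  (7,8) w=5
  (1,6) w=6
  (2,4) w=6
  (6,8) w=6
  (1,4) w=7
  (2,8) w=7
  (5,8) w=7

Add edge (1,5) w=2 -- no cycle. Running total: 2
Add edge (2,3) w=3 -- no cycle. Running total: 5
Add edge (2,5) w=3 -- no cycle. Running total: 8
Add edge (3,4) w=3 -- no cycle. Running total: 11
Add edge (3,7) w=3 -- no cycle. Running total: 14
Add edge (4,6) w=4 -- no cycle. Running total: 18
Skip edge (6,7) w=4 -- would create cycle
Add edge (1,8) w=5 -- no cycle. Running total: 23

MST edges: (1,5,w=2), (2,3,w=3), (2,5,w=3), (3,4,w=3), (3,7,w=3), (4,6,w=4), (1,8,w=5)
Total MST weight: 2 + 3 + 3 + 3 + 3 + 4 + 5 = 23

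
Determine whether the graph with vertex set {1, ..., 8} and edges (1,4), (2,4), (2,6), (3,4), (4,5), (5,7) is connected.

Step 1: Build adjacency list from edges:
  1: 4
  2: 4, 6
  3: 4
  4: 1, 2, 3, 5
  5: 4, 7
  6: 2
  7: 5
  8: (none)

Step 2: Run BFS/DFS from vertex 1:
  Visited: {1, 4, 2, 3, 5, 6, 7}
  Reached 7 of 8 vertices

Step 3: Only 7 of 8 vertices reached. Graph is disconnected.
Connected components: {1, 2, 3, 4, 5, 6, 7}, {8}
Answer: No, the graph is not connected (2 components).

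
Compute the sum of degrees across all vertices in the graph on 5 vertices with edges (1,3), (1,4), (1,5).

Step 1: Count edges incident to each vertex:
  deg(1) = 3 (neighbors: 3, 4, 5)
  deg(2) = 0 (neighbors: none)
  deg(3) = 1 (neighbors: 1)
  deg(4) = 1 (neighbors: 1)
  deg(5) = 1 (neighbors: 1)

Step 2: Sum all degrees:
  3 + 0 + 1 + 1 + 1 = 6

Verification: sum of degrees = 2 * |E| = 2 * 3 = 6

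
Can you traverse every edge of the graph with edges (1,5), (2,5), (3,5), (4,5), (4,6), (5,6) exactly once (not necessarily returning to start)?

Step 1: Find the degree of each vertex:
  deg(1) = 1
  deg(2) = 1
  deg(3) = 1
  deg(4) = 2
  deg(5) = 5
  deg(6) = 2

Step 2: Count vertices with odd degree:
  Odd-degree vertices: 1, 2, 3, 5 (4 total)

Step 3: Apply Euler's theorem:
  - Eulerian circuit exists iff graph is connected and all vertices have even degree
  - Eulerian path exists iff graph is connected and has 0 or 2 odd-degree vertices

Graph has 4 odd-degree vertices (need 0 or 2).
Neither Eulerian path nor Eulerian circuit exists.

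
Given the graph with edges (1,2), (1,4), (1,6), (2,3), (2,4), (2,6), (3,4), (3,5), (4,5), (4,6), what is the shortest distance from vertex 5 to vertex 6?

Step 1: Build adjacency list:
  1: 2, 4, 6
  2: 1, 3, 4, 6
  3: 2, 4, 5
  4: 1, 2, 3, 5, 6
  5: 3, 4
  6: 1, 2, 4

Step 2: BFS from vertex 5 to find shortest path to 6:
  vertex 3 reached at distance 1
  vertex 4 reached at distance 1
  vertex 2 reached at distance 2
  vertex 1 reached at distance 2
  vertex 6 reached at distance 2

Step 3: Shortest path: 5 -> 4 -> 6
Path length: 2 edges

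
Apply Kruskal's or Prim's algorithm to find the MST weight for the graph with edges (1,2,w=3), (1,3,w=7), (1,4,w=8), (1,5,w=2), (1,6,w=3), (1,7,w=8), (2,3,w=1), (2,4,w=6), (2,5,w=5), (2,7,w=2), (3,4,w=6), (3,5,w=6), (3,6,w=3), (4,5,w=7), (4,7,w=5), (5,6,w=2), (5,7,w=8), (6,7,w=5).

Apply Kruskal's algorithm (sort edges by weight, add if no cycle):

Sorted edges by weight:
  (2,3) w=1
  (1,5) w=2
  (2,7) w=2
  (5,6) w=2
  (1,6) w=3
  (1,2) w=3
  (3,6) w=3
  (2,5) w=5
  (4,7) w=5
  (6,7) w=5
  (2,4) w=6
  (3,5) w=6
  (3,4) w=6
  (1,3) w=7
  (4,5) w=7
  (1,4) w=8
  (1,7) w=8
  (5,7) w=8

Add edge (2,3) w=1 -- no cycle. Running total: 1
Add edge (1,5) w=2 -- no cycle. Running total: 3
Add edge (2,7) w=2 -- no cycle. Running total: 5
Add edge (5,6) w=2 -- no cycle. Running total: 7
Skip edge (1,6) w=3 -- would create cycle
Add edge (1,2) w=3 -- no cycle. Running total: 10
Skip edge (3,6) w=3 -- would create cycle
Skip edge (2,5) w=5 -- would create cycle
Add edge (4,7) w=5 -- no cycle. Running total: 15

MST edges: (2,3,w=1), (1,5,w=2), (2,7,w=2), (5,6,w=2), (1,2,w=3), (4,7,w=5)
Total MST weight: 1 + 2 + 2 + 2 + 3 + 5 = 15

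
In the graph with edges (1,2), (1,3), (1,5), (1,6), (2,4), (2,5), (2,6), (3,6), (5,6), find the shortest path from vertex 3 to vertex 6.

Step 1: Build adjacency list:
  1: 2, 3, 5, 6
  2: 1, 4, 5, 6
  3: 1, 6
  4: 2
  5: 1, 2, 6
  6: 1, 2, 3, 5

Step 2: BFS from vertex 3 to find shortest path to 6:
  vertex 1 reached at distance 1
  vertex 6 reached at distance 1

Step 3: Shortest path: 3 -> 6
Path length: 1 edge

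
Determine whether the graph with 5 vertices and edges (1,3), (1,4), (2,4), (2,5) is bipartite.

Step 1: Attempt 2-coloring using BFS:
  Start at vertex 1, assign color 0
  Color vertex 3 with color 1 (neighbor of 1)
  Color vertex 4 with color 1 (neighbor of 1)
  Color vertex 2 with color 0 (neighbor of 4)
  Color vertex 5 with color 1 (neighbor of 2)

Step 2: 2-coloring succeeded. No conflicts found.
  Set A (color 0): {1, 2}
  Set B (color 1): {3, 4, 5}

The graph is bipartite with partition {1, 2}, {3, 4, 5}.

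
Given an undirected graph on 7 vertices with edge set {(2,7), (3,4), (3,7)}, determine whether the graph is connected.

Step 1: Build adjacency list from edges:
  1: (none)
  2: 7
  3: 4, 7
  4: 3
  5: (none)
  6: (none)
  7: 2, 3

Step 2: Run BFS/DFS from vertex 1:
  Visited: {1}
  Reached 1 of 7 vertices

Step 3: Only 1 of 7 vertices reached. Graph is disconnected.
Connected components: {1}, {2, 3, 4, 7}, {5}, {6}
Answer: No, the graph is not connected (4 components).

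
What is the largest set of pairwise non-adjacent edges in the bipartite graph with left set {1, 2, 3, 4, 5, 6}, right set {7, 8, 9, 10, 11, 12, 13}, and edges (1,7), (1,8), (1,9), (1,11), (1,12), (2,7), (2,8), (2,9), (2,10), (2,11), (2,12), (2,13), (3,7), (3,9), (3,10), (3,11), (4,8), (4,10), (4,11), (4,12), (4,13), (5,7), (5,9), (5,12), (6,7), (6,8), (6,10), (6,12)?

Step 1: List the neighbors of each left vertex:
  1: 7, 8, 9, 11, 12
  2: 7, 8, 9, 10, 11, 12, 13
  3: 7, 9, 10, 11
  4: 8, 10, 11, 12, 13
  5: 7, 9, 12
  6: 7, 8, 10, 12

Step 2: Greedily match left vertices, then look for augmenting paths:
  Match 1 -- 11
  Match 2 -- 8
  Match 3 -- 9
  Match 4 -- 10
  Match 5 -- 12
  Match 6 -- 7
  No augmenting path remains.

Step 3: Verify this is maximum:
  Matching size 6 = min(|L|, |R|) = min(6, 7), which is an upper bound, so this matching is maximum.

Maximum matching: {(1,11), (2,8), (3,9), (4,10), (5,12), (6,7)}
Size: 6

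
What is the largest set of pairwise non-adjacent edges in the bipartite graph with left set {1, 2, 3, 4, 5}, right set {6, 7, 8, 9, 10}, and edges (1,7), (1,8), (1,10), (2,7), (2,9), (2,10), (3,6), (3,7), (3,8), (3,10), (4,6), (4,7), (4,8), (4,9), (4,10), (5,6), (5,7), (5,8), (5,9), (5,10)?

Step 1: List the neighbors of each left vertex:
  1: 7, 8, 10
  2: 7, 9, 10
  3: 6, 7, 8, 10
  4: 6, 7, 8, 9, 10
  5: 6, 7, 8, 9, 10

Step 2: Greedily match left vertices, then look for augmenting paths:
  Match 1 -- 7
  Match 2 -- 9
  Match 3 -- 6
  Match 4 -- 8
  Match 5 -- 10
  No augmenting path remains.

Step 3: Verify this is maximum:
  Matching size 5 = min(|L|, |R|) = min(5, 5), which is an upper bound, so this matching is maximum.

Maximum matching: {(1,7), (2,9), (3,6), (4,8), (5,10)}
Size: 5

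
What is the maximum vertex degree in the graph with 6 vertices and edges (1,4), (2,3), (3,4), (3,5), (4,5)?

Step 1: Count edges incident to each vertex:
  deg(1) = 1 (neighbors: 4)
  deg(2) = 1 (neighbors: 3)
  deg(3) = 3 (neighbors: 2, 4, 5)
  deg(4) = 3 (neighbors: 1, 3, 5)
  deg(5) = 2 (neighbors: 3, 4)
  deg(6) = 0 (neighbors: none)

Step 2: Find maximum:
  max(1, 1, 3, 3, 2, 0) = 3 (vertex 3)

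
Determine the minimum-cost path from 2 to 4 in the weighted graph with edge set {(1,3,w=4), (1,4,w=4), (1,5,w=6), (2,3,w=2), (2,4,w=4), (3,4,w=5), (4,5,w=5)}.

Step 1: Build adjacency list with weights:
  1: 3(w=4), 4(w=4), 5(w=6)
  2: 3(w=2), 4(w=4)
  3: 1(w=4), 2(w=2), 4(w=5)
  4: 1(w=4), 2(w=4), 3(w=5), 5(w=5)
  5: 1(w=6), 4(w=5)

Step 2: Apply Dijkstra's algorithm from vertex 2:
  Visit vertex 2 (distance=0)
    Update dist[3] = 2
    Update dist[4] = 4
  Visit vertex 3 (distance=2)
    Update dist[1] = 6
  Visit vertex 4 (distance=4)
    Update dist[5] = 9

Step 3: Shortest path: 2 -> 4
Total weight: 4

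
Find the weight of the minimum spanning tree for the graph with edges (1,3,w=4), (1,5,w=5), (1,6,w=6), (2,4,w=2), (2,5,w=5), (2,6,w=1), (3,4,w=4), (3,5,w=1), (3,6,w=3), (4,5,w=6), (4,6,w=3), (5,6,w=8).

Apply Kruskal's algorithm (sort edges by weight, add if no cycle):

Sorted edges by weight:
  (2,6) w=1
  (3,5) w=1
  (2,4) w=2
  (3,6) w=3
  (4,6) w=3
  (1,3) w=4
  (3,4) w=4
  (1,5) w=5
  (2,5) w=5
  (1,6) w=6
  (4,5) w=6
  (5,6) w=8

Add edge (2,6) w=1 -- no cycle. Running total: 1
Add edge (3,5) w=1 -- no cycle. Running total: 2
Add edge (2,4) w=2 -- no cycle. Running total: 4
Add edge (3,6) w=3 -- no cycle. Running total: 7
Skip edge (4,6) w=3 -- would create cycle
Add edge (1,3) w=4 -- no cycle. Running total: 11

MST edges: (2,6,w=1), (3,5,w=1), (2,4,w=2), (3,6,w=3), (1,3,w=4)
Total MST weight: 1 + 1 + 2 + 3 + 4 = 11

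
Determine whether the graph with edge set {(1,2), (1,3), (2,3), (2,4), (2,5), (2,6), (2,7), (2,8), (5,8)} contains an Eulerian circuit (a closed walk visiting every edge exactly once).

Step 1: Find the degree of each vertex:
  deg(1) = 2
  deg(2) = 7
  deg(3) = 2
  deg(4) = 1
  deg(5) = 2
  deg(6) = 1
  deg(7) = 1
  deg(8) = 2

Step 2: Count vertices with odd degree:
  Odd-degree vertices: 2, 4, 6, 7 (4 total)

Step 3: Apply Euler's theorem:
  - Eulerian circuit exists iff graph is connected and all vertices have even degree
  - Eulerian path exists iff graph is connected and has 0 or 2 odd-degree vertices

Graph has 4 odd-degree vertices (need 0 or 2).
Neither Eulerian path nor Eulerian circuit exists.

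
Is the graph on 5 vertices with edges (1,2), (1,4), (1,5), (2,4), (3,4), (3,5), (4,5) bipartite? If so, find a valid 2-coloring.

Step 1: Attempt 2-coloring using BFS:
  Start at vertex 1, assign color 0
  Color vertex 2 with color 1 (neighbor of 1)
  Color vertex 4 with color 1 (neighbor of 1)
  Color vertex 5 with color 1 (neighbor of 1)

Step 2: Conflict found! Vertices 2 and 4 are adjacent but have the same color.
This means the graph contains an odd cycle.

The graph is NOT bipartite.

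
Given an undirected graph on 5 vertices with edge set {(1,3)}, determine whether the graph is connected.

Step 1: Build adjacency list from edges:
  1: 3
  2: (none)
  3: 1
  4: (none)
  5: (none)

Step 2: Run BFS/DFS from vertex 1:
  Visited: {1, 3}
  Reached 2 of 5 vertices

Step 3: Only 2 of 5 vertices reached. Graph is disconnected.
Connected components: {1, 3}, {2}, {4}, {5}
Answer: No, the graph is not connected (4 components).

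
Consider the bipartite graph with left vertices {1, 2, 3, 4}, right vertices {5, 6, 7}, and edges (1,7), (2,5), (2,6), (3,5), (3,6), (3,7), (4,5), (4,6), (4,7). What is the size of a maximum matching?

Step 1: List the neighbors of each left vertex:
  1: 7
  2: 5, 6
  3: 5, 6, 7
  4: 5, 6, 7

Step 2: Greedily match left vertices, then look for augmenting paths:
  Match 1 -- 7
  Match 2 -- 5
  Match 3 -- 6
  No augmenting path remains.

Step 3: Verify this is maximum:
  Matching size 3 = min(|L|, |R|) = min(4, 3), which is an upper bound, so this matching is maximum.

Maximum matching: {(1,7), (2,5), (3,6)}
Size: 3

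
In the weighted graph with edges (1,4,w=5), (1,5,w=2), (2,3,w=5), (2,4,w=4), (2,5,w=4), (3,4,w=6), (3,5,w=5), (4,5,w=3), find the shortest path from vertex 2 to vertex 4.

Step 1: Build adjacency list with weights:
  1: 4(w=5), 5(w=2)
  2: 3(w=5), 4(w=4), 5(w=4)
  3: 2(w=5), 4(w=6), 5(w=5)
  4: 1(w=5), 2(w=4), 3(w=6), 5(w=3)
  5: 1(w=2), 2(w=4), 3(w=5), 4(w=3)

Step 2: Apply Dijkstra's algorithm from vertex 2:
  Visit vertex 2 (distance=0)
    Update dist[3] = 5
    Update dist[4] = 4
    Update dist[5] = 4
  Visit vertex 4 (distance=4)
    Update dist[1] = 9

Step 3: Shortest path: 2 -> 4
Total weight: 4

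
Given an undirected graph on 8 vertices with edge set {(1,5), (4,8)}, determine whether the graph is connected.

Step 1: Build adjacency list from edges:
  1: 5
  2: (none)
  3: (none)
  4: 8
  5: 1
  6: (none)
  7: (none)
  8: 4

Step 2: Run BFS/DFS from vertex 1:
  Visited: {1, 5}
  Reached 2 of 8 vertices

Step 3: Only 2 of 8 vertices reached. Graph is disconnected.
Connected components: {1, 5}, {2}, {3}, {4, 8}, {6}, {7}
Answer: No, the graph is not connected (6 components).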